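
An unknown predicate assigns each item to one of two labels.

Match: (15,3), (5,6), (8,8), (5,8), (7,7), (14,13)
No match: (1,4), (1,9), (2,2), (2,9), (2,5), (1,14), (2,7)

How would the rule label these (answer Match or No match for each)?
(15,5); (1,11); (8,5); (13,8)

Match, No match, Match, Match

Every 'Match' example satisfies: first ≥ 3. None of the 'No match' examples do.
(15,5) → first 15 → Match. (1,11) → first 1 → No match. (8,5) → first 8 → Match. (13,8) → first 13 → Match.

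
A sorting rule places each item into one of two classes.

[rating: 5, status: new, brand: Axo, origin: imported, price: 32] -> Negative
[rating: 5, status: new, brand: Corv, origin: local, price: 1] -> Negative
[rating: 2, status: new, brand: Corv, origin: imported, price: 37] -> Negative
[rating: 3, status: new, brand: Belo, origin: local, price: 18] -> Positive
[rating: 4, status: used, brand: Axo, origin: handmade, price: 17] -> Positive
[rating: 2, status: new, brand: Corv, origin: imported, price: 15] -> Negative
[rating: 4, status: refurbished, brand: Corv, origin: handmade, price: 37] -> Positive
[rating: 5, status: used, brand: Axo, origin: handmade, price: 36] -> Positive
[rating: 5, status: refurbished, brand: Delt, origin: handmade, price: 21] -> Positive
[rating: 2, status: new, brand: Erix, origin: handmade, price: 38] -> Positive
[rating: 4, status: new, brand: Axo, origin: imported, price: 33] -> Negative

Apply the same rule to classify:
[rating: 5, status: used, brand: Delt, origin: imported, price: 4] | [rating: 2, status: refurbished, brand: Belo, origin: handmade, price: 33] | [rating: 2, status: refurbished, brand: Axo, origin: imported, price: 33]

'Positive' ⟺ brand is Belo OR origin is handmade.
[rating: 5, status: used, brand: Delt, origin: imported, price: 4] — brand is Delt, origin is imported, hence Negative.
[rating: 2, status: refurbished, brand: Belo, origin: handmade, price: 33] — brand is Belo, origin is handmade, hence Positive.
[rating: 2, status: refurbished, brand: Axo, origin: imported, price: 33] — brand is Axo, origin is imported, hence Negative.

Negative, Positive, Negative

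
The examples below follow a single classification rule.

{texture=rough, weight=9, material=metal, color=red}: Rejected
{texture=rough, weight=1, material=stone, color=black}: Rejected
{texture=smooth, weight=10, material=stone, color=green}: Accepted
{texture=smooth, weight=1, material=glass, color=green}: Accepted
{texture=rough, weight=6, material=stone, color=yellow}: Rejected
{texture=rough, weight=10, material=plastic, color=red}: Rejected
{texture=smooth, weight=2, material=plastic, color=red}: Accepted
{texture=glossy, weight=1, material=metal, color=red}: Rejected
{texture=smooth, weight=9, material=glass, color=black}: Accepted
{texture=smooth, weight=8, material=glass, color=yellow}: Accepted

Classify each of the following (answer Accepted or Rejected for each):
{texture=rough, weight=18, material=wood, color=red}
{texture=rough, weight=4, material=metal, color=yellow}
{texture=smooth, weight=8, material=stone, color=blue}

The classifier is using: texture is smooth.
{texture=rough, weight=18, material=wood, color=red}: texture is rough, doesn't qualify → Rejected. {texture=rough, weight=4, material=metal, color=yellow}: texture is rough, doesn't qualify → Rejected. {texture=smooth, weight=8, material=stone, color=blue}: texture is smooth, checks out → Accepted.

Rejected, Rejected, Accepted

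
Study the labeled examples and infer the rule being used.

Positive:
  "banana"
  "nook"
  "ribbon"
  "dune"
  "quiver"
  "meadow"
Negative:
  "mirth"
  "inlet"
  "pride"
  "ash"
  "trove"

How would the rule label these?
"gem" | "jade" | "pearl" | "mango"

Negative, Positive, Negative, Negative

One predicate separates the groups cleanly: even length.
"gem" → length 3 → Negative. "jade" → length 4 → Positive. "pearl" → length 5 → Negative. "mango" → length 5 → Negative.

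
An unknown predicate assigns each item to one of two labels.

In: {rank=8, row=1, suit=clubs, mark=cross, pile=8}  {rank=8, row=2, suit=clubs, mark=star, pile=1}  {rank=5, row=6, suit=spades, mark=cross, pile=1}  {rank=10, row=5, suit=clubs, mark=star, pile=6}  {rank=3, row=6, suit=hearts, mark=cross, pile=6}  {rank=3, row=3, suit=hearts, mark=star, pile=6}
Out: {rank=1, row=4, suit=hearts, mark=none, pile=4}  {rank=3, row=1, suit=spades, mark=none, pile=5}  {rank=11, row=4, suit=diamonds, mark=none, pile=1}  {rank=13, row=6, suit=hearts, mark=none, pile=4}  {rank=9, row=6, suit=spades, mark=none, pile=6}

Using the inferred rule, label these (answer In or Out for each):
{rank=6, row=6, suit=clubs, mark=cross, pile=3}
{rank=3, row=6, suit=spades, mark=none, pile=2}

In, Out

Comparing the two groups points to one rule — mark is not none.
{rank=6, row=6, suit=clubs, mark=cross, pile=3} → mark is cross → In. {rank=3, row=6, suit=spades, mark=none, pile=2} → mark is none → Out.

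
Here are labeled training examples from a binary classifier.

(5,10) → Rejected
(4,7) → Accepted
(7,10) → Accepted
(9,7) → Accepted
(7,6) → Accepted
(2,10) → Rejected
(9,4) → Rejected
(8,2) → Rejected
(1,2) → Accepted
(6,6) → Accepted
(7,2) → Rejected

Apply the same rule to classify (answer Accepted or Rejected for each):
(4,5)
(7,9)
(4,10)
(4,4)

Accepted, Accepted, Rejected, Accepted

The rule appears to be: |first − second| ≤ 3.
(4,5): |4−5| = 1 — qualifies, so Accepted.
(7,9): |7−9| = 2 — qualifies, so Accepted.
(4,10): |4−10| = 6 — doesn't qualify, so Rejected.
(4,4): |4−4| = 0 — qualifies, so Accepted.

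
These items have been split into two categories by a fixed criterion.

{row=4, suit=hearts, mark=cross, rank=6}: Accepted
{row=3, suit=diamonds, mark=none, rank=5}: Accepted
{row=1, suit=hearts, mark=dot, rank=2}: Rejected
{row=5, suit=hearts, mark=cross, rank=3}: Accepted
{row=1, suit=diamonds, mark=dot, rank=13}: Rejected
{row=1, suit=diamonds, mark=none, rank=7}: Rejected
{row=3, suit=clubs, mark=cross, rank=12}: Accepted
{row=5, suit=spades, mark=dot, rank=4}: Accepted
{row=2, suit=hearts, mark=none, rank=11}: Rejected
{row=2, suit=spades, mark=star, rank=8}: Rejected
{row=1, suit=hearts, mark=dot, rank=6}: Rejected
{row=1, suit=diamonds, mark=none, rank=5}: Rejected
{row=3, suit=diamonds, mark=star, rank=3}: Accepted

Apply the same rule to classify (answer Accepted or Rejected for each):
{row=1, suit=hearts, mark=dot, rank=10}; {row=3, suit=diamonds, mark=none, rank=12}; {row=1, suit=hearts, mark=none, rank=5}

Rejected, Accepted, Rejected

All 'Accepted' examples share one property — row ≥ 3 — and every 'Rejected' example lacks it.
{row=1, suit=hearts, mark=dot, rank=10} → row = 1 → Rejected. {row=3, suit=diamonds, mark=none, rank=12} → row = 3 → Accepted. {row=1, suit=hearts, mark=none, rank=5} → row = 1 → Rejected.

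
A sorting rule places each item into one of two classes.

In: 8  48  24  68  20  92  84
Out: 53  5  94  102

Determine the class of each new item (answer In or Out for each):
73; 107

Out, Out

The classifier is using: multiple of 4.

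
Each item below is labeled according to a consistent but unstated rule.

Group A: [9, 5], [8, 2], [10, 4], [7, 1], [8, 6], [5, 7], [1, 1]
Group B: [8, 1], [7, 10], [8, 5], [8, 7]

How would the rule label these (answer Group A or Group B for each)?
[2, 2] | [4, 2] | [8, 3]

Group A, Group A, Group B

Every 'Group A' example satisfies: sum is even. None of the 'Group B' examples do.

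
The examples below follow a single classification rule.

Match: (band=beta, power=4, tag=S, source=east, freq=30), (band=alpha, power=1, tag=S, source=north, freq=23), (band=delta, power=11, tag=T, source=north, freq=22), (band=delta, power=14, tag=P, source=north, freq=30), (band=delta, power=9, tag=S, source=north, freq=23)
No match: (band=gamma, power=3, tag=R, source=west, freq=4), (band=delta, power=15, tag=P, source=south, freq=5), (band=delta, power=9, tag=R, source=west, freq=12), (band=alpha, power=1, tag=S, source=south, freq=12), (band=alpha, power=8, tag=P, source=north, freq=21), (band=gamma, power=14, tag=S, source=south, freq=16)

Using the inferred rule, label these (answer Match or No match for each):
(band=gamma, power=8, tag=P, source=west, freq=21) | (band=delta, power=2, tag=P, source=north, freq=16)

No match, No match

Rule: freq ≥ 22. This holds for each 'Match' example and fails for each 'No match' one.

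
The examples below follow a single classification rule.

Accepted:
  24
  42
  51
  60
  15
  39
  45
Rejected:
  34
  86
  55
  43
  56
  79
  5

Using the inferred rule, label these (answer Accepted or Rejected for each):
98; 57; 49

Rejected, Accepted, Rejected

Comparing the two groups points to one rule — multiple of 3.
98: 98 = 3·32 + 2 — does not satisfy this, so Rejected.
57: 57 = 3·19 — passes, so Accepted.
49: 49 = 3·16 + 1 — does not satisfy this, so Rejected.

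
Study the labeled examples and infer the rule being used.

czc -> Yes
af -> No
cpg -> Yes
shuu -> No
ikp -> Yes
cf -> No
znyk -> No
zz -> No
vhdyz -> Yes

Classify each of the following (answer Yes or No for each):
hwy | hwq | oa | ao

A rule that fits every label: odd length — true of each 'Yes' example, false of each 'No' one.

Yes, Yes, No, No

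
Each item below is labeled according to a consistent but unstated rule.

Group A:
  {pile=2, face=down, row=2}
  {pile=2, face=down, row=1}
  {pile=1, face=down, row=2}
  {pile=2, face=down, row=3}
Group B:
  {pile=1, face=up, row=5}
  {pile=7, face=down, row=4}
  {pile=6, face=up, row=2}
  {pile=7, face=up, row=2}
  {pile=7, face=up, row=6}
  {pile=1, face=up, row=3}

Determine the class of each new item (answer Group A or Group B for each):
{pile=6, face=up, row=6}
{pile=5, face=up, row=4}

All 'Group A' examples share one property — face is down AND row ≤ 3 — and every 'Group B' example lacks it.
{pile=6, face=up, row=6}: face is up, row = 6 — doesn't match, so Group B.
{pile=5, face=up, row=4}: face is up, row = 4 — doesn't match, so Group B.

Group B, Group B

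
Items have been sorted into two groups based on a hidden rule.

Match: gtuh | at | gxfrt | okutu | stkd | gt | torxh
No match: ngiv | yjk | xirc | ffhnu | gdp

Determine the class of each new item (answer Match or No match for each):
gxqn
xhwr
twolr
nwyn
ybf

Rule: contains 't'. This holds for each 'Match' example and fails for each 'No match' one.

No match, No match, Match, No match, No match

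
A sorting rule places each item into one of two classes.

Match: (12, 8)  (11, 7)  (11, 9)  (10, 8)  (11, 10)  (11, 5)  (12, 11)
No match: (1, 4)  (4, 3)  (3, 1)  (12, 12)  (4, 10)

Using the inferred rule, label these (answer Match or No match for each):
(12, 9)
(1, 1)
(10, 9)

Match, No match, Match

The classifier is using: first > second AND sum ≥ 14.
Match: (12, 9), since 12 > 9, 12+9 = 21.
No match: (1, 1), since 1 = 1, 1+1 = 2.
Match: (10, 9), since 10 > 9, 10+9 = 19.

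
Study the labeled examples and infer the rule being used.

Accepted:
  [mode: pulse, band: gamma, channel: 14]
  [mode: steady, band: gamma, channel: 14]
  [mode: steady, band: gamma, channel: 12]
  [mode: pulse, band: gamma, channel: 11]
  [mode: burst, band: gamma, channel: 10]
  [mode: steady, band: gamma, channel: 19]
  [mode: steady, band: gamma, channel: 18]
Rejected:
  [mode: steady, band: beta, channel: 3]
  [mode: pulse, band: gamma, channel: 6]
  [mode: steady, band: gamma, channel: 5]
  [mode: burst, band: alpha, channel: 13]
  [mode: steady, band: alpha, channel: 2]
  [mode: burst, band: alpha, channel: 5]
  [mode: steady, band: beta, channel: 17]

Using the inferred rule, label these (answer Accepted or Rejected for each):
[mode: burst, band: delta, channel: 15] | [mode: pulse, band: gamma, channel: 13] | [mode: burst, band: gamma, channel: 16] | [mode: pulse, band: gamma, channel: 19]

A rule that fits every label: band is gamma AND channel ≥ 10 — true of each 'Accepted' example, false of each 'Rejected' one.
[mode: burst, band: delta, channel: 15] — band is delta, channel = 15, hence Rejected. [mode: pulse, band: gamma, channel: 13] — band is gamma, channel = 13, hence Accepted. [mode: burst, band: gamma, channel: 16] — band is gamma, channel = 16, hence Accepted. [mode: pulse, band: gamma, channel: 19] — band is gamma, channel = 19, hence Accepted.

Rejected, Accepted, Accepted, Accepted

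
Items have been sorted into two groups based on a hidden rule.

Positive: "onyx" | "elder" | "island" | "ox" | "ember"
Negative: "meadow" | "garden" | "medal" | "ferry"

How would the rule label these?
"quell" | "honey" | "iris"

Negative, Negative, Positive

All 'Positive' examples share one property — starts with a vowel — and every 'Negative' example lacks it.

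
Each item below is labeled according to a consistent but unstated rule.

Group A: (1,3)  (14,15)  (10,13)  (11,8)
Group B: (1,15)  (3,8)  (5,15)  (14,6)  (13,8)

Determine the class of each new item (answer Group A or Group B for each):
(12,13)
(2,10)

Group A, Group B

The rule appears to be: |first − second| ≤ 3.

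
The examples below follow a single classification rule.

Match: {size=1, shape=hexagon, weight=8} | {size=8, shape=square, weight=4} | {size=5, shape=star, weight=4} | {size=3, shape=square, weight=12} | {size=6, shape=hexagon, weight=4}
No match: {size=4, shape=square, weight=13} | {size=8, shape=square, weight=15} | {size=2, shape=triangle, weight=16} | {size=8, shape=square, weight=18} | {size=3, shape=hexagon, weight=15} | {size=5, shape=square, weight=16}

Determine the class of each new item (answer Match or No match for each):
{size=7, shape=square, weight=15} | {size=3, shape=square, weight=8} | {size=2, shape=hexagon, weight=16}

The common property of the 'Match' items is: weight ≤ 12. No 'No match' item has it.
{size=7, shape=square, weight=15}: No match (weight = 15). {size=3, shape=square, weight=8}: Match (weight = 8). {size=2, shape=hexagon, weight=16}: No match (weight = 16).

No match, Match, No match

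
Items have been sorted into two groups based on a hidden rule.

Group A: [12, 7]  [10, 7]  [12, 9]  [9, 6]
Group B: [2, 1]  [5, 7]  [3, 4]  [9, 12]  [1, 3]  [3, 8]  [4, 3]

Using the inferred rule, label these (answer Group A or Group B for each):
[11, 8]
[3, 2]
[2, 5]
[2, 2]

The distinguishing property — first > second AND sum ≥ 11 — holds for all the 'Group A' cases and none of the 'Group B' cases.

Group A, Group B, Group B, Group B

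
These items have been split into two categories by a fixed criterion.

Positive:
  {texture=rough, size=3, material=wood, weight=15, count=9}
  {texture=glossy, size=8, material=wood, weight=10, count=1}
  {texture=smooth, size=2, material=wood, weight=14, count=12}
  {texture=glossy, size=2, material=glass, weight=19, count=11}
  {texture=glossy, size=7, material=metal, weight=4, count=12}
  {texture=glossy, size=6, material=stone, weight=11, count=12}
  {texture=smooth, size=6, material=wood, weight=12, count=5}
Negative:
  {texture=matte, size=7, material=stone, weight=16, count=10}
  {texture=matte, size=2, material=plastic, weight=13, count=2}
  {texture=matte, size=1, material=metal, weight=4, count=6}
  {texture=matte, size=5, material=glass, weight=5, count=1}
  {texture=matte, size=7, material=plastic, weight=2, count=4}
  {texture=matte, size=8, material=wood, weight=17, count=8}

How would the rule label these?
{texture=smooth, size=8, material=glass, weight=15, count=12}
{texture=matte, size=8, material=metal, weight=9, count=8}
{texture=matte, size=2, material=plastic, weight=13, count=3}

Positive, Negative, Negative

Rule: texture is not matte. This holds for each 'Positive' example and fails for each 'Negative' one.
{texture=smooth, size=8, material=glass, weight=15, count=12}: Positive (texture is smooth).
{texture=matte, size=8, material=metal, weight=9, count=8}: Negative (texture is matte).
{texture=matte, size=2, material=plastic, weight=13, count=3}: Negative (texture is matte).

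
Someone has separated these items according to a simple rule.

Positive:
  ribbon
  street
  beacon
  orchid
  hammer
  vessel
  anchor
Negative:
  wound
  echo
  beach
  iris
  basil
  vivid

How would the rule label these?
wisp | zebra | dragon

The pattern is that an item is 'Positive' exactly when: length 6.
wisp: Negative (length 4). zebra: Negative (length 5). dragon: Positive (length 6).

Negative, Negative, Positive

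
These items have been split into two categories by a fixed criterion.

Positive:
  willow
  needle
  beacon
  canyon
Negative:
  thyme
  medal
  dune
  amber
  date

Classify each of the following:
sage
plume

Negative, Negative

Rule: length 6. This holds for each 'Positive' example and fails for each 'Negative' one.
sage — length 4, hence Negative.
plume — length 5, hence Negative.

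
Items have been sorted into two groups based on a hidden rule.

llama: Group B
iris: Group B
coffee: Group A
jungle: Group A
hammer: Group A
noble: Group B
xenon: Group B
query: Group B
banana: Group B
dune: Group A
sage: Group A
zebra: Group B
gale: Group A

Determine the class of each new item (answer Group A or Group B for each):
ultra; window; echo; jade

The classifier is using: even length AND contains 'e'.
ultra: length 5, no 'e' — fails the rule, so Group B. window: length 6, no 'e' — fails the rule, so Group B. echo: length 4, has 'e' — passes, so Group A. jade: length 4, has 'e' — passes, so Group A.

Group B, Group B, Group A, Group A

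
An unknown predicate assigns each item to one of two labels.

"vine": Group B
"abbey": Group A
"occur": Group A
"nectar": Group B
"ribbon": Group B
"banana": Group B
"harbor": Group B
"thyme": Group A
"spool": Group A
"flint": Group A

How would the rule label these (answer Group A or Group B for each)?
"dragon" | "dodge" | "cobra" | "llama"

The rule appears to be: odd length.
"dragon" → length 6 → Group B.
"dodge" → length 5 → Group A.
"cobra" → length 5 → Group A.
"llama" → length 5 → Group A.

Group B, Group A, Group A, Group A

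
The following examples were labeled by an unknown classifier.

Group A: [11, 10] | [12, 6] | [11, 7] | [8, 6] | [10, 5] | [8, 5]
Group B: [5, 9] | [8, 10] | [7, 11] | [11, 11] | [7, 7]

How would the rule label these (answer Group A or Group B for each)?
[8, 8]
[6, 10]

The classifier is using: first > second.
[8, 8]: 8 = 8, does not satisfy this → Group B.
[6, 10]: 6 < 10, does not satisfy this → Group B.

Group B, Group B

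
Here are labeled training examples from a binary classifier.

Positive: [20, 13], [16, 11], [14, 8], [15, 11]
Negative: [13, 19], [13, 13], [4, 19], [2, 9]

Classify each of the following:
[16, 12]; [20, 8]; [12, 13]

A rule that fits every label: first > second — true of each 'Positive' example, false of each 'Negative' one.
[16, 12]: Positive (16 > 12). [20, 8]: Positive (20 > 8). [12, 13]: Negative (12 < 13).

Positive, Positive, Negative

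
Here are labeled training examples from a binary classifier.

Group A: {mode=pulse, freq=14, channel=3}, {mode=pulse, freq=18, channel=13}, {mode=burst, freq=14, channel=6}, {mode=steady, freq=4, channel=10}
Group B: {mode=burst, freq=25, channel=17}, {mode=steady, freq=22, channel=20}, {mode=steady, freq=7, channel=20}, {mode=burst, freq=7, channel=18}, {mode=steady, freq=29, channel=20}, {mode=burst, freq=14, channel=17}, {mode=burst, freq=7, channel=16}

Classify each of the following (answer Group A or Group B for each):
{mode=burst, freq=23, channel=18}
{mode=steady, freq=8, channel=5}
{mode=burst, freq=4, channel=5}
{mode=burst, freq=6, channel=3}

The distinguishing property — channel ≤ 13 — holds for all the 'Group A' cases and none of the 'Group B' cases.
{mode=burst, freq=23, channel=18} → channel = 18 → Group B.
{mode=steady, freq=8, channel=5} → channel = 5 → Group A.
{mode=burst, freq=4, channel=5} → channel = 5 → Group A.
{mode=burst, freq=6, channel=3} → channel = 3 → Group A.

Group B, Group A, Group A, Group A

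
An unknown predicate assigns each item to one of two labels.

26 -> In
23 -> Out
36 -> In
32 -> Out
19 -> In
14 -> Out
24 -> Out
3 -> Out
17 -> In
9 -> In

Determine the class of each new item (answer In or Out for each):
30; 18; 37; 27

Out, In, In, In

The classifier is using: digit sum ≥ 7.
30 — digit sum 3+0 = 3, hence Out.
18 — digit sum 1+8 = 9, hence In.
37 — digit sum 3+7 = 10, hence In.
27 — digit sum 2+7 = 9, hence In.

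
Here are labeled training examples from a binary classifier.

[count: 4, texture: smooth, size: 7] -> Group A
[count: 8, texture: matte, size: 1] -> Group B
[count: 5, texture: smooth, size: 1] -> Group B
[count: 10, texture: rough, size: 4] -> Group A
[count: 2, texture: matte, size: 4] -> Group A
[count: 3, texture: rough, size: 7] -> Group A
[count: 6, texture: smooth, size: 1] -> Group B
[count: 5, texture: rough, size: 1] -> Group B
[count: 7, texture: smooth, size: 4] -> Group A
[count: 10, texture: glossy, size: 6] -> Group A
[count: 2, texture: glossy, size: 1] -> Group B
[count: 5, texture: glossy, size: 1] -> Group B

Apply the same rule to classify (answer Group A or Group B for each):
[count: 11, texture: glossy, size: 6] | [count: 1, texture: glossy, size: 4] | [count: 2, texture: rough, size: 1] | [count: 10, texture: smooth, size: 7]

Group A, Group A, Group B, Group A

A rule that fits every label: size ≥ 4 — true of each 'Group A' example, false of each 'Group B' one.
[count: 11, texture: glossy, size: 6] — size = 6, hence Group A. [count: 1, texture: glossy, size: 4] — size = 4, hence Group A. [count: 2, texture: rough, size: 1] — size = 1, hence Group B. [count: 10, texture: smooth, size: 7] — size = 7, hence Group A.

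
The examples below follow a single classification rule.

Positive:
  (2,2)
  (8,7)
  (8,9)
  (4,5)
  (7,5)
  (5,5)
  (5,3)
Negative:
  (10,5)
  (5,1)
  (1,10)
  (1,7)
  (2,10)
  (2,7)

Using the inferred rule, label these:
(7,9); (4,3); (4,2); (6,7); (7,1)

Positive, Positive, Positive, Positive, Negative

The rule appears to be: |first − second| ≤ 2.
(7,9): Positive (|7−9| = 2).
(4,3): Positive (|4−3| = 1).
(4,2): Positive (|4−2| = 2).
(6,7): Positive (|6−7| = 1).
(7,1): Negative (|7−1| = 6).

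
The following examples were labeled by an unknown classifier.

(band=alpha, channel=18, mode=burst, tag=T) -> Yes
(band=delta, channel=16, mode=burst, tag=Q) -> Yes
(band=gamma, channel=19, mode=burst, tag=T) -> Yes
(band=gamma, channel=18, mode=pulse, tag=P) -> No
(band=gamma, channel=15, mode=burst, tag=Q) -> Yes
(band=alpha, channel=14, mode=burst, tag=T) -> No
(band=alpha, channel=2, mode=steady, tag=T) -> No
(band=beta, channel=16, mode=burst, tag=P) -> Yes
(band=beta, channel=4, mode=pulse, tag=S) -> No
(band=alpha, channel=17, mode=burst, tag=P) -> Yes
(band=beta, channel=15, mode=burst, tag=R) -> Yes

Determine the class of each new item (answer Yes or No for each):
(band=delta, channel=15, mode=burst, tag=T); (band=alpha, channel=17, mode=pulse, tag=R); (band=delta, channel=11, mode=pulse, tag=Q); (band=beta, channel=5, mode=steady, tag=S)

The simplest hypothesis consistent with all the labels is: mode is burst AND channel ≥ 15.
(band=delta, channel=15, mode=burst, tag=T) → mode is burst, channel = 15 → Yes. (band=alpha, channel=17, mode=pulse, tag=R) → mode is pulse, channel = 17 → No. (band=delta, channel=11, mode=pulse, tag=Q) → mode is pulse, channel = 11 → No. (band=beta, channel=5, mode=steady, tag=S) → mode is steady, channel = 5 → No.

Yes, No, No, No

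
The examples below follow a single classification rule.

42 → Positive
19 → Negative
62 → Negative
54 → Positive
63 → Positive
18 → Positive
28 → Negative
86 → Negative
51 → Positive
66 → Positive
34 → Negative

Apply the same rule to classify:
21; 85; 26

Positive, Negative, Negative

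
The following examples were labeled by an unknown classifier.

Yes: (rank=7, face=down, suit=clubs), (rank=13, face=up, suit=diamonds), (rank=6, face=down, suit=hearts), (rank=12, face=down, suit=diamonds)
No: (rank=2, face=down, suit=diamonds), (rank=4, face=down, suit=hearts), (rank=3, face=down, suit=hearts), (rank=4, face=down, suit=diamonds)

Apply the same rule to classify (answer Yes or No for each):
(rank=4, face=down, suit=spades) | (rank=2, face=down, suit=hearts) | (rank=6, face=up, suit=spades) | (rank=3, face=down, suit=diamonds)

No, No, Yes, No

All 'Yes' examples share one property — rank ≥ 6 — and every 'No' example lacks it.
No: (rank=4, face=down, suit=spades), since rank = 4. No: (rank=2, face=down, suit=hearts), since rank = 2. Yes: (rank=6, face=up, suit=spades), since rank = 6. No: (rank=3, face=down, suit=diamonds), since rank = 3.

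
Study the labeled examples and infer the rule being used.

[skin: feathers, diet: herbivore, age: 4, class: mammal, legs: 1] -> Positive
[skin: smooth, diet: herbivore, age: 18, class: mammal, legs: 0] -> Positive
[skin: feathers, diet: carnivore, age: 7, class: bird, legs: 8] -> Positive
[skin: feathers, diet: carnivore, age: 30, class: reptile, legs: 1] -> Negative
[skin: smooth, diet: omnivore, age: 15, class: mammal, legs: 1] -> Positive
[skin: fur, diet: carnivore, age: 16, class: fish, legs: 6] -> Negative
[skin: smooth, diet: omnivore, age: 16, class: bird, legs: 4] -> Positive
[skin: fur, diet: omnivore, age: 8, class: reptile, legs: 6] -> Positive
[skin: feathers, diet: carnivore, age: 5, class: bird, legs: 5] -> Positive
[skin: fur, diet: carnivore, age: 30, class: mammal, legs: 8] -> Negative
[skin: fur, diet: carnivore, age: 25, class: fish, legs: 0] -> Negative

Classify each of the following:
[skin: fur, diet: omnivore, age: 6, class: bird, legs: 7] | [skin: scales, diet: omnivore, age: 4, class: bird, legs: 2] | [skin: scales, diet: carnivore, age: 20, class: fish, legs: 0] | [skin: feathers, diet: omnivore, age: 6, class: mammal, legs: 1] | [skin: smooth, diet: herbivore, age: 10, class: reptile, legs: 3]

Positive, Positive, Negative, Positive, Positive

One predicate separates the groups cleanly: skin is smooth OR age ≤ 8.
[skin: fur, diet: omnivore, age: 6, class: bird, legs: 7]: skin is fur, age = 6, matches → Positive.
[skin: scales, diet: omnivore, age: 4, class: bird, legs: 2]: skin is scales, age = 4, matches → Positive.
[skin: scales, diet: carnivore, age: 20, class: fish, legs: 0]: skin is scales, age = 20, doesn't qualify → Negative.
[skin: feathers, diet: omnivore, age: 6, class: mammal, legs: 1]: skin is feathers, age = 6, matches → Positive.
[skin: smooth, diet: herbivore, age: 10, class: reptile, legs: 3]: skin is smooth, age = 10, matches → Positive.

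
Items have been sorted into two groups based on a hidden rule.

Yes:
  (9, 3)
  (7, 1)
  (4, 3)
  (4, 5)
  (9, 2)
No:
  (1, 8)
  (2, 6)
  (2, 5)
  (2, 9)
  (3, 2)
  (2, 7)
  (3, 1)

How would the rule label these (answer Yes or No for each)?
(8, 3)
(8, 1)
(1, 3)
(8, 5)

Yes, Yes, No, Yes

The pattern is that an item is 'Yes' exactly when: first ≥ 4.
(8, 3): first 8 — fits, so Yes. (8, 1): first 8 — fits, so Yes. (1, 3): first 1 — doesn't match, so No. (8, 5): first 8 — fits, so Yes.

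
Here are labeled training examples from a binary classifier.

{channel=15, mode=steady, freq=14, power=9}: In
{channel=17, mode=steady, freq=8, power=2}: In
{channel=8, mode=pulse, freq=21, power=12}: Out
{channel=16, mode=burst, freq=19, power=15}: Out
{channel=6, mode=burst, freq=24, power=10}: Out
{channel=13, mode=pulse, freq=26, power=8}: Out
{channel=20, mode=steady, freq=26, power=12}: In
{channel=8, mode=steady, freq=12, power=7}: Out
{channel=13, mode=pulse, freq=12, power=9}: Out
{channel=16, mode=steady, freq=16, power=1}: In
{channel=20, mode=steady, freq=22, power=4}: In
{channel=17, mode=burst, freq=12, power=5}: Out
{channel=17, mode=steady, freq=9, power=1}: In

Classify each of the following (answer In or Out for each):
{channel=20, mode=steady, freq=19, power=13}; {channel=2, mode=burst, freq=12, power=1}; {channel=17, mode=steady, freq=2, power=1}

In, Out, In

One predicate separates the groups cleanly: mode is steady AND channel ≥ 13.
{channel=20, mode=steady, freq=19, power=13}: mode is steady, channel = 20, fits → In.
{channel=2, mode=burst, freq=12, power=1}: mode is burst, channel = 2, doesn't qualify → Out.
{channel=17, mode=steady, freq=2, power=1}: mode is steady, channel = 17, fits → In.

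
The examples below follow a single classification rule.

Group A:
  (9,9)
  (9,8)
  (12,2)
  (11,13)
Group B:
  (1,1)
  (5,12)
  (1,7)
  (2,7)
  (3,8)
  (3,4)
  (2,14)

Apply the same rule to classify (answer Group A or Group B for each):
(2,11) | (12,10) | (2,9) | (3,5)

The common property of the 'Group A' items is: first ≥ 7. No 'Group B' item has it.

Group B, Group A, Group B, Group B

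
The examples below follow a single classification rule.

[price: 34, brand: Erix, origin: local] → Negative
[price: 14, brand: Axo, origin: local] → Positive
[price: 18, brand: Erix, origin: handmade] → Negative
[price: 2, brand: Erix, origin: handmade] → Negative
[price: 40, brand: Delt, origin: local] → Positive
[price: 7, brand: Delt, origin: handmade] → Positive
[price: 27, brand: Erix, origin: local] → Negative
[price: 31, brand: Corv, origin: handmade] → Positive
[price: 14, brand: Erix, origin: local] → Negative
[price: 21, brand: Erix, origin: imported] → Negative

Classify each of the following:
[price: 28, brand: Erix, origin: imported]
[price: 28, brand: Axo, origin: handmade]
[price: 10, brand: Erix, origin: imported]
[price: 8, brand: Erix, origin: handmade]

'Positive' ⟺ brand is not Erix.
[price: 28, brand: Erix, origin: imported]: brand is Erix — does not fit, so Negative. [price: 28, brand: Axo, origin: handmade]: brand is Axo — satisfies this, so Positive. [price: 10, brand: Erix, origin: imported]: brand is Erix — does not fit, so Negative. [price: 8, brand: Erix, origin: handmade]: brand is Erix — does not fit, so Negative.

Negative, Positive, Negative, Negative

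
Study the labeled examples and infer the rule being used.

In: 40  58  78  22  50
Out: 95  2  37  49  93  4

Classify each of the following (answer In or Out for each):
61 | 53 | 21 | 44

Out, Out, Out, In

Every 'In' example satisfies: even AND at least 22. None of the 'Out' examples do.
Out: 61, since 61 is odd, 61 ≥ 22.
Out: 53, since 53 is odd, 53 ≥ 22.
Out: 21, since 21 is odd, 21 < 22.
In: 44, since 44 is even, 44 ≥ 22.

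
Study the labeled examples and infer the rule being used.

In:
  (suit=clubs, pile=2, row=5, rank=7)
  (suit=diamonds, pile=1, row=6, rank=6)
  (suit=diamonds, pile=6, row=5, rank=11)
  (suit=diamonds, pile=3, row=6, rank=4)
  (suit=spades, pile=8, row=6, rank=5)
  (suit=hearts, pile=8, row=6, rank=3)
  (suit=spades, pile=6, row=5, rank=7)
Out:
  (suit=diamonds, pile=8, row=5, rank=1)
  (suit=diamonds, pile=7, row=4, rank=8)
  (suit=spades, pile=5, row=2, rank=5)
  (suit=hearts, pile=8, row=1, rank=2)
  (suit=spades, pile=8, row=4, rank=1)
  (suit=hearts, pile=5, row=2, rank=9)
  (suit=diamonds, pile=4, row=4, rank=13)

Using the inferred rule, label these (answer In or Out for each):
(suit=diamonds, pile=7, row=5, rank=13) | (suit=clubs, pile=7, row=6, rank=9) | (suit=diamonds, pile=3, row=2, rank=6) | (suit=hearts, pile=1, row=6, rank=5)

In, In, Out, In

Every 'In' example satisfies: rank ≥ 2 AND row ≥ 5. None of the 'Out' examples do.
In: (suit=diamonds, pile=7, row=5, rank=13), since rank = 13, row = 5.
In: (suit=clubs, pile=7, row=6, rank=9), since rank = 9, row = 6.
Out: (suit=diamonds, pile=3, row=2, rank=6), since rank = 6, row = 2.
In: (suit=hearts, pile=1, row=6, rank=5), since rank = 5, row = 6.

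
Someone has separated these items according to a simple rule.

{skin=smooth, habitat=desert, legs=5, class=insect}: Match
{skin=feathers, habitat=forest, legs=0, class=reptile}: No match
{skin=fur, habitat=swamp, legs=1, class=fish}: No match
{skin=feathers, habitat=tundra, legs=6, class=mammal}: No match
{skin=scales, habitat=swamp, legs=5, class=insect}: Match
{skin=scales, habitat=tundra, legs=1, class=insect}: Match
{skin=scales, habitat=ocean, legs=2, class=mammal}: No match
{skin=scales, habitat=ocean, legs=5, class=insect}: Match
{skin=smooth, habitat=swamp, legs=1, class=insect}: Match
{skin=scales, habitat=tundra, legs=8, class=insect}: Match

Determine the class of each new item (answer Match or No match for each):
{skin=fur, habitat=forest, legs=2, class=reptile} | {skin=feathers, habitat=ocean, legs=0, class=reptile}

No match, No match

The simplest hypothesis consistent with all the labels is: class is insect.
{skin=fur, habitat=forest, legs=2, class=reptile}: class is reptile — doesn't match, so No match. {skin=feathers, habitat=ocean, legs=0, class=reptile}: class is reptile — doesn't match, so No match.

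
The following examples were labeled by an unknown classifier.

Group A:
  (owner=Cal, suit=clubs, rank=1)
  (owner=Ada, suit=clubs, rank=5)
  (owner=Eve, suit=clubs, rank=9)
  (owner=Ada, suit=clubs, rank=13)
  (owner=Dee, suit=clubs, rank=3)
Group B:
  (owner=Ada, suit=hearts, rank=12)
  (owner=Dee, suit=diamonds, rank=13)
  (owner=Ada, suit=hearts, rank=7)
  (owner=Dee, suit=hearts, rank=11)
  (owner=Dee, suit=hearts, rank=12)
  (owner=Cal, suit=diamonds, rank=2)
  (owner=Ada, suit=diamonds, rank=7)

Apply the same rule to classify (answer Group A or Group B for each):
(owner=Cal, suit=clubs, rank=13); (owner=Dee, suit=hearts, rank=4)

Group A, Group B

Looking at the examples, the only property every 'Group A' case has and every 'Group B' case lacks is: suit is clubs.
(owner=Cal, suit=clubs, rank=13): suit is clubs, qualifies → Group A. (owner=Dee, suit=hearts, rank=4): suit is hearts, fails this test → Group B.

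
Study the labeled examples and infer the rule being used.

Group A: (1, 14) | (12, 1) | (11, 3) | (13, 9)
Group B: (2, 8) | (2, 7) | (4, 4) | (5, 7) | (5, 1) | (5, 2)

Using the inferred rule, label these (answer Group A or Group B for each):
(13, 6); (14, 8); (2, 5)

Group A, Group A, Group B

A rule that fits every label: sum ≥ 13 — true of each 'Group A' example, false of each 'Group B' one.
(13, 6): 13+6 = 19 — passes, so Group A. (14, 8): 14+8 = 22 — passes, so Group A. (2, 5): 2+5 = 7 — fails the rule, so Group B.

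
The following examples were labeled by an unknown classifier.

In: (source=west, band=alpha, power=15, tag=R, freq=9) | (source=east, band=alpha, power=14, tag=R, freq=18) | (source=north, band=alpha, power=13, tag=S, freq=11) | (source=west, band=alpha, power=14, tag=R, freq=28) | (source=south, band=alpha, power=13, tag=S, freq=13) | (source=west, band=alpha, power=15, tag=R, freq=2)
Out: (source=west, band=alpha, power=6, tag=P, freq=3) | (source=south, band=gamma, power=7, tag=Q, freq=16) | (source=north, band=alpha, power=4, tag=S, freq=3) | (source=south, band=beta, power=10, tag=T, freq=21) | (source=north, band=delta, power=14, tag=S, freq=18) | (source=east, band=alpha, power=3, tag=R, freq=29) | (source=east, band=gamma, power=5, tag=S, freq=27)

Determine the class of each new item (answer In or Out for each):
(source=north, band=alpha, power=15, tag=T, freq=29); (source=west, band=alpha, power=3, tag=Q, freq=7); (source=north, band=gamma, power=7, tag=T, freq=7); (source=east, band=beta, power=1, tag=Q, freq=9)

The common property of the 'In' items is: band is alpha AND power ≥ 7. No 'Out' item has it.

In, Out, Out, Out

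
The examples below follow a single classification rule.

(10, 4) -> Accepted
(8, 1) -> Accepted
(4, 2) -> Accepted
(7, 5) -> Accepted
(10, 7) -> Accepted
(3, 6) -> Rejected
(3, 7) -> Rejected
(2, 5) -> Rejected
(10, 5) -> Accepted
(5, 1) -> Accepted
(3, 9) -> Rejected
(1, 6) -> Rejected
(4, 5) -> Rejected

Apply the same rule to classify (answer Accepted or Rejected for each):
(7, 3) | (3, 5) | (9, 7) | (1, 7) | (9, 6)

Accepted, Rejected, Accepted, Rejected, Accepted

The simplest hypothesis consistent with all the labels is: first > second.
(7, 3) → 7 > 3 → Accepted.
(3, 5) → 3 < 5 → Rejected.
(9, 7) → 9 > 7 → Accepted.
(1, 7) → 1 < 7 → Rejected.
(9, 6) → 9 > 6 → Accepted.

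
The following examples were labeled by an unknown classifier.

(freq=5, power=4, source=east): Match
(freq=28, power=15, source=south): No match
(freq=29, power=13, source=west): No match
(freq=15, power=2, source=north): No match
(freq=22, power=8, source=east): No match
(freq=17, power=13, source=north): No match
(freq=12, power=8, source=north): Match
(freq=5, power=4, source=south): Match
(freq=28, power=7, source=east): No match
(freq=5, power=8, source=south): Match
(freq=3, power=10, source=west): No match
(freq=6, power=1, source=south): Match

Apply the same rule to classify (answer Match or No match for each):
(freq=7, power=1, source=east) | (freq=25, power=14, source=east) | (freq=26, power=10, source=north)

The classifier is using: freq ≥ 5 AND freq ≤ 12.
(freq=7, power=1, source=east) — freq = 7, hence Match.
(freq=25, power=14, source=east) — freq = 25, hence No match.
(freq=26, power=10, source=north) — freq = 26, hence No match.

Match, No match, No match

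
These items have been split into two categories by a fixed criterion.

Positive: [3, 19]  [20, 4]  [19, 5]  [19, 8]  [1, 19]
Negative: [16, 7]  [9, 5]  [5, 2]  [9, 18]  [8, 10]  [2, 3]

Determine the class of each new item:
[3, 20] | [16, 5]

Positive, Negative

The simplest hypothesis consistent with all the labels is: max ≥ 19.
[3, 20] → max 20 → Positive. [16, 5] → max 16 → Negative.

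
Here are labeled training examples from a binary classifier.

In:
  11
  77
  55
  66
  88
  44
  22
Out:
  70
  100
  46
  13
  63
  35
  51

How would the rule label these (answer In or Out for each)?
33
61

Every 'In' example satisfies: multiple of 11. None of the 'Out' examples do.
33 → 33 = 11·3 → In. 61 → 61 = 11·5 + 6 → Out.

In, Out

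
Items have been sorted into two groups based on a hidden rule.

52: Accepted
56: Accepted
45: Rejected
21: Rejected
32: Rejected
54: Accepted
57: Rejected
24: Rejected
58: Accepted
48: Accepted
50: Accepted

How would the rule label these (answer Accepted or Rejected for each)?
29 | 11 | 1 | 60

The common property of the 'Accepted' items is: even AND at least 45. No 'Rejected' item has it.
29 — 29 is odd, 29 < 45, hence Rejected. 11 — 11 is odd, 11 < 45, hence Rejected. 1 — 1 is odd, 1 < 45, hence Rejected. 60 — 60 is even, 60 ≥ 45, hence Accepted.

Rejected, Rejected, Rejected, Accepted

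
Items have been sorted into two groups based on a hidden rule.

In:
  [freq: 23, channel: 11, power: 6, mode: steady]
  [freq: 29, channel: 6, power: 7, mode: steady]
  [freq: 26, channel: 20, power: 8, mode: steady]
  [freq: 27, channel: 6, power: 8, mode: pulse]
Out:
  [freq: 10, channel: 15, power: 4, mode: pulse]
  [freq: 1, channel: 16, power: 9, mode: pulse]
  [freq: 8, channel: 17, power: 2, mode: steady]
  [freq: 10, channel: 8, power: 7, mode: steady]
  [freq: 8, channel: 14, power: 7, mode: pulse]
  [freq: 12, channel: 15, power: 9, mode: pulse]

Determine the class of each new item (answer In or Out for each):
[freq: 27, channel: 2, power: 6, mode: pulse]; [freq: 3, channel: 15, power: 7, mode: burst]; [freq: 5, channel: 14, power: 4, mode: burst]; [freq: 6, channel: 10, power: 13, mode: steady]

A rule that fits every label: freq ≥ 23 — true of each 'In' example, false of each 'Out' one.

In, Out, Out, Out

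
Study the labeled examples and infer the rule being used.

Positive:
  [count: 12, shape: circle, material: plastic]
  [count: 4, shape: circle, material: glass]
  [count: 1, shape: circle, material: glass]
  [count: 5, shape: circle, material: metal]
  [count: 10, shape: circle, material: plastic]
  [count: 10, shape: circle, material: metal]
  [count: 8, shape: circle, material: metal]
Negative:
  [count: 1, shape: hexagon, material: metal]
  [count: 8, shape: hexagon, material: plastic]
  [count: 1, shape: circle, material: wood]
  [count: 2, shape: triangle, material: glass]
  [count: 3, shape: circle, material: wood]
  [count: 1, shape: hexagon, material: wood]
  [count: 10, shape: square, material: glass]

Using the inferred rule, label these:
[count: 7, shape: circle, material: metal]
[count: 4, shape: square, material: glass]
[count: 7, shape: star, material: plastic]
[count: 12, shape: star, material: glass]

The rule appears to be: shape is circle AND material is not wood.
[count: 7, shape: circle, material: metal] → shape is circle, material is metal → Positive.
[count: 4, shape: square, material: glass] → shape is square, material is glass → Negative.
[count: 7, shape: star, material: plastic] → shape is star, material is plastic → Negative.
[count: 12, shape: star, material: glass] → shape is star, material is glass → Negative.

Positive, Negative, Negative, Negative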